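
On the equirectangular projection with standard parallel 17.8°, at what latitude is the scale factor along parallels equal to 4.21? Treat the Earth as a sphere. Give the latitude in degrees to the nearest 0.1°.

76.9°

With standard parallel φ₀ = 17.8°, the equirectangular projection gives x = Rλ cos φ₀, y = Rφ, so h = 1 and k = cos 17.8° / cos φ.
k = cos φ₀ / cos φ = 4.21  ⇒  cos φ = cos 17.8° / 4.21 = 0.2262.
φ = arccos(0.2262) ≈ 76.9°.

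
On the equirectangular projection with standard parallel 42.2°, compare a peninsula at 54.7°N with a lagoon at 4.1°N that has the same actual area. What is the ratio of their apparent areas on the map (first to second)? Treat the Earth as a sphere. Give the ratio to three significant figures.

1.73

With standard parallel φ₀ = 42.2°, the equirectangular projection gives x = Rλ cos φ₀, y = Rφ, so h = 1 and k = cos 42.2° / cos φ.
Areal scale at 54.7°: h·k = 1.000 × 1.282 = 1.282.
Areal scale at 4.1°: h·k = 1.000 × 0.7427 = 0.7427.
Ratio = 1.282/0.7427 ≈ 1.73.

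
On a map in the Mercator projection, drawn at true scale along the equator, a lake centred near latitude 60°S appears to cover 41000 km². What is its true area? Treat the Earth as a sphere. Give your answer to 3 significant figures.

10300 km²

Mercator is conformal, so the point scale is isotropic: h = k = sec φ = 1/cos φ.
Areal scale = k² = sec²φ = 1/cos²(60°) = 1/0.5000² = 4.000.
True area = apparent / (areal scale) = 41000 / 4.000 ≈ 10300 km².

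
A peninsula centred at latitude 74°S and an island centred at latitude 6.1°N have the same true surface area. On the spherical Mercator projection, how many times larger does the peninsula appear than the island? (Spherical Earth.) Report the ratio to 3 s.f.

13.0

Mercator areal scale is sec²φ.
At 74°: sec²(74°) = 1/0.2756² = 13.16.
At 6.1°: sec²(6.1°) = 1/0.9943² = 1.011.
Ratio = 13.16/1.011 = cos²(6.1°)/cos²(74°) ≈ 13.0.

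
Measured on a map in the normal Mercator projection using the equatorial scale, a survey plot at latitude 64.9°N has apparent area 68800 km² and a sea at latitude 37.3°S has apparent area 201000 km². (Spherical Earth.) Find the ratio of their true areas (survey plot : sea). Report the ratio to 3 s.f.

On Mercator the areal scale is sec²φ, so true area = apparent × cos²φ.
True area of survey plot: 68800 × cos²(64.9°) = 68800 × 0.1799 = 12380 km².
True area of sea: 201000 × cos²(37.3°) = 201000 × 0.6328 = 127200 km².
Ratio = 12380 / 127200 ≈ 0.0973.

0.0973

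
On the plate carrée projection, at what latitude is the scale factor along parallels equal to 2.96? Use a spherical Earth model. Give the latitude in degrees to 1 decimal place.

Plate carrée: h = 1, k = sec φ along parallels.
sec φ = 2.96  ⇒  cos φ = 0.3378  ⇒  φ ≈ 70.3°.

70.3°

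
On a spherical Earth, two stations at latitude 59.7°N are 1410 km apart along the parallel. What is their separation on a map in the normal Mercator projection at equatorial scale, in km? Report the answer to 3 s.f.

2790 km

Mercator is conformal, so the point scale is isotropic: h = k = sec φ = 1/cos φ.
Along the parallel, k = sec 59.7° = 1/0.5045 = 1.982.
Map distance = 1410 × 1.982 ≈ 2790 km.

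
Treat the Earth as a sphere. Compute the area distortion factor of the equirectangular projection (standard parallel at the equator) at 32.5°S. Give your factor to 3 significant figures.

1.19

Plate carrée maps x = Rλ, y = Rφ. The meridian scale is h = 1 and the parallel scale is k = 1/cos φ = sec φ.
Areal scale = h·k = 1 × sec φ; at 32.5°, h = 1.000, k = 1.186, so h·k = 1.186.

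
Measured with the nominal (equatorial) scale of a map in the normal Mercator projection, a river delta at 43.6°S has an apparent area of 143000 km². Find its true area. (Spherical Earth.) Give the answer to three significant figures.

75000 km²

For Mercator, h = k = sec φ (a conformal cylindrical projection has a single point scale, 1/cos φ).
Areal scale = k² = sec²φ = 1/cos²(43.6°) = 1/0.7242² = 1.907.
True area = apparent / (areal scale) = 143000 / 1.907 ≈ 75000 km².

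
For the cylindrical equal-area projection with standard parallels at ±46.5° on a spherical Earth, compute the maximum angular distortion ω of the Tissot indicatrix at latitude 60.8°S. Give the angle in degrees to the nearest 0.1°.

38.7°

Cylindrical equal-area (φ₀ = 46.5°): h = cos φ / cos 46.5° along meridians, k = cos 46.5° / cos φ along parallels; h·k = 1.
At 60.8°: h = 0.7087, k = 1.411; principal scales a = 1.411, b = 0.7087.
sin(ω/2) = (a − b)/(a + b) = 0.7022/2.120 = 0.3313, so ω = 2 arcsin(0.3313) ≈ 38.7°.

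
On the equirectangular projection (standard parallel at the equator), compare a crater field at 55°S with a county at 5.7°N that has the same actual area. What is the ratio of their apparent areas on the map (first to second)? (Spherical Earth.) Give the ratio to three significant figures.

In the plate carrée (x = Rλ, y = Rφ), meridians are true-scale (h = 1) and parallels are stretched by k = sec φ.
Areal scale at 55°: h·k = 1.000 × 1.743 = 1.743.
Areal scale at 5.7°: h·k = 1.000 × 1.005 = 1.005.
Ratio = 1.743/1.005 ≈ 1.73.

1.73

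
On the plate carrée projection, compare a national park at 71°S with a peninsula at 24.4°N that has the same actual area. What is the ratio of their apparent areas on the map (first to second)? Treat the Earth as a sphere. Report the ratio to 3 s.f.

2.80

For the equirectangular projection with φ₀ = 0 (plate carrée), h = 1 along meridians and k = sec φ along parallels.
Areal scale at 71°: h·k = 1.000 × 3.072 = 3.072.
Areal scale at 24.4°: h·k = 1.000 × 1.098 = 1.098.
Ratio = 3.072/1.098 ≈ 2.80.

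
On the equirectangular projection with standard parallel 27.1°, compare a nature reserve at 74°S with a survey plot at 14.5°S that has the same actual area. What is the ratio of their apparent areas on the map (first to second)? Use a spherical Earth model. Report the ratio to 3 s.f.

With standard parallel φ₀ = 27.1°, the equirectangular projection gives x = Rλ cos φ₀, y = Rφ, so h = 1 and k = cos 27.1° / cos φ.
Areal scale at 74°: h·k = 1.000 × 3.230 = 3.230.
Areal scale at 14.5°: h·k = 1.000 × 0.9195 = 0.9195.
Ratio = 3.230/0.9195 ≈ 3.51.

3.51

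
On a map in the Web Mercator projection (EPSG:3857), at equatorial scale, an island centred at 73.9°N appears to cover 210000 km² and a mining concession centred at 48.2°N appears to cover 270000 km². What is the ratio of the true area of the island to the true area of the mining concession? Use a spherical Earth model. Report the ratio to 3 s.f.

0.135

Mercator's areal exaggeration is sec²φ; hence true area = (apparent area) · cos²φ.
True area of island: 210000 × cos²(73.9°) = 210000 × 0.07690 = 16150 km².
True area of mining concession: 270000 × cos²(48.2°) = 270000 × 0.4443 = 120000 km².
Ratio = 16150 / 120000 ≈ 0.135.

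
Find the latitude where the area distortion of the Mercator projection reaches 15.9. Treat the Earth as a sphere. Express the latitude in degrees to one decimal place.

75.5°

Mercator areal scale is sec²φ.
sec²φ = 15.9  ⇒  cos²φ = 0.06289  ⇒  cos φ = 0.2508.
φ = arccos(0.2508) ≈ 75.5°.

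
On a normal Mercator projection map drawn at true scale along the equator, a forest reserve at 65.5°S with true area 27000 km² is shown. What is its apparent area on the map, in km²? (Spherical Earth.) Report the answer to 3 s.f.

157000 km²

The Mercator projection is conformal; its linear scale factor is the same in every direction and equals sec φ = 1/cos φ.
Areal scale = k² = sec²φ = 1/cos²(65.5°) = 1/0.4147² = 5.815.
Apparent area = 27000 × 5.815 ≈ 157000 km².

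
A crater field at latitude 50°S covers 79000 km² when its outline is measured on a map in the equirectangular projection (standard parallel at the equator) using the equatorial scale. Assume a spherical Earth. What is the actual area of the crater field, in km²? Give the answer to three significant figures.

50800 km²

Plate carrée maps x = Rλ, y = Rφ. The meridian scale is h = 1 and the parallel scale is k = 1/cos φ = sec φ.
Areal scale = h·k = 1 × sec φ; at 50°, h = 1.000, k = 1.556, so h·k = 1.556.
True area = apparent / (areal scale) = 79000 / 1.556 ≈ 50800 km².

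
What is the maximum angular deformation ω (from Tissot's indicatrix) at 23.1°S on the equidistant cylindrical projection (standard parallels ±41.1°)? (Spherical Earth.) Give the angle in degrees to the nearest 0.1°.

11.4°

The equidistant cylindrical projection with φ₀ = 41.1° has h = 1 (meridians true) and k = cos φ₀ / cos φ along parallels.
At 23.1°: h = 1.000, k = 0.8192; principal scales a = 1.000, b = 0.8192.
sin(ω/2) = (a − b)/(a + b) = 0.1808/1.819 = 0.09935, so ω = 2 arcsin(0.09935) ≈ 11.4°.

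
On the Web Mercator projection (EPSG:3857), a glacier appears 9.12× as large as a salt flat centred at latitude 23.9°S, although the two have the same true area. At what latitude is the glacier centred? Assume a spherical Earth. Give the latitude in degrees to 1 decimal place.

72.4°

For equal true areas on Mercator, apparent areas scale as sec²φ, so the ratio is cos²φ₂ / cos²φ₁.
cos²φ₂ / cos²φ₁ = 9.12  ⇒  cos φ₁ = cos 23.9° / √9.12 = 0.9143/3.020 = 0.3027.
φ₁ = arccos(0.3027) ≈ 72.4°.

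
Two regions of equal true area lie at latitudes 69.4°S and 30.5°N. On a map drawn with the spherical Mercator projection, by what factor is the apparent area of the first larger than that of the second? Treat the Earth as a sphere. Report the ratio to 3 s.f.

6.00

On Mercator, area is exaggerated by sec²φ = 1/cos²φ.
At 69.4°: sec²(69.4°) = 1/0.3518² = 8.078.
At 30.5°: sec²(30.5°) = 1/0.8616² = 1.347.
Ratio = 8.078/1.347 = cos²(30.5°)/cos²(69.4°) ≈ 6.00.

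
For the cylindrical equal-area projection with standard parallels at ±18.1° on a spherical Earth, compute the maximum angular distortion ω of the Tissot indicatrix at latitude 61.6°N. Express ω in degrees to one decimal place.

73.7°

For cylindrical equal-area with standard parallel φ₀, h = cos φ / cos φ₀ and k = cos φ₀ / cos φ, so h·k = 1.
At 61.6°: h = 0.5004, k = 1.998; principal scales a = 1.998, b = 0.5004.
sin(ω/2) = (a − b)/(a + b) = 1.498/2.499 = 0.5995, so ω = 2 arcsin(0.5995) ≈ 73.7°.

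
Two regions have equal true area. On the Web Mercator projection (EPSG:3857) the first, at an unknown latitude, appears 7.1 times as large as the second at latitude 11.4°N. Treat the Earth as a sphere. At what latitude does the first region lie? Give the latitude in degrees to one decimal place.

Mercator areal scale is sec²φ, so apparent-area ratio = sec²φ₁ / sec²φ₂ = cos²φ₂ / cos²φ₁.
cos²φ₂ / cos²φ₁ = 7.1  ⇒  cos φ₁ = cos 11.4° / √7.1 = 0.9803/2.665 = 0.3679.
φ₁ = arccos(0.3679) ≈ 68.4°.

68.4°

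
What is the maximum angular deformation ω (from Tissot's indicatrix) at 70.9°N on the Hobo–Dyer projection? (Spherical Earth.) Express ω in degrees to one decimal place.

Hobo–Dyer is a cylindrical equal-area projection with standard parallels at ±37.5°. For cylindrical equal-area with standard parallel φ₀, h = cos φ / cos φ₀ and k = cos φ₀ / cos φ, so h·k = 1.
At 70.9°: h = 0.4124, k = 2.425; principal scales a = 2.425, b = 0.4124.
sin(ω/2) = (a − b)/(a + b) = 2.012/2.837 = 0.7092, so ω = 2 arcsin(0.7092) ≈ 90.3°.

90.3°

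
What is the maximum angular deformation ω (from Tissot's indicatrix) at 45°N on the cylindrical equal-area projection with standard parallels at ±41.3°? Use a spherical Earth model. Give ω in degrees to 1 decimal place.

6.9°

Cylindrical equal-area (φ₀ = 41.3°): h = cos φ / cos 41.3° along meridians, k = cos 41.3° / cos φ along parallels; h·k = 1.
At 45°: h = 0.9412, k = 1.062; principal scales a = 1.062, b = 0.9412.
sin(ω/2) = (a − b)/(a + b) = 0.1212/2.004 = 0.06050, so ω = 2 arcsin(0.06050) ≈ 6.9°.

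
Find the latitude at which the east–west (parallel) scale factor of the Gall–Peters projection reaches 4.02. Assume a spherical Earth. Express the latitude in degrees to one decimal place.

79.9°

The Gall–Peters projection is cylindrical equal-area with φ₀ = 45°. For cylindrical equal-area with standard parallel φ₀, h = cos φ / cos φ₀ and k = cos φ₀ / cos φ, so h·k = 1.
k = cos φ₀ / cos φ = 4.02  ⇒  cos φ = cos 45° / 4.02 = 0.1759.
φ = arccos(0.1759) ≈ 79.9°.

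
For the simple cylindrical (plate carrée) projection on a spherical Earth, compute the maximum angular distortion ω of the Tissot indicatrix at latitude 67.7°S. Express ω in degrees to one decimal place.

53.5°

In the plate carrée (x = Rλ, y = Rφ), meridians are true-scale (h = 1) and parallels are stretched by k = sec φ.
At 67.7°: h = 1.000, k = 2.635; principal scales a = 2.635, b = 1.000.
sin(ω/2) = (a − b)/(a + b) = 1.635/3.635 = 0.4498, so ω = 2 arcsin(0.4498) ≈ 53.5°.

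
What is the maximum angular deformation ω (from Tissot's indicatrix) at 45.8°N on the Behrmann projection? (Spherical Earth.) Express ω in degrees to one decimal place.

The Behrmann projection is cylindrical equal-area with φ₀ = 30°. A cylindrical equal-area projection with standard parallel φ₀ has meridian scale h = cos φ / cos φ₀ and parallel scale k = cos φ₀ / cos φ (so areas are preserved, h·k = 1).
At 45.8°: h = 0.8050, k = 1.242; principal scales a = 1.242, b = 0.8050.
sin(ω/2) = (a − b)/(a + b) = 0.4372/2.047 = 0.2136, so ω = 2 arcsin(0.2136) ≈ 24.7°.

24.7°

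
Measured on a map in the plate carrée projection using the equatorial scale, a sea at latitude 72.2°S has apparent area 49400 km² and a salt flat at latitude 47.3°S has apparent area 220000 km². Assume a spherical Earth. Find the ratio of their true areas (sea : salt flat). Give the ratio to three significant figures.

On the plate carrée, areal scale = h·k = 1 × sec φ, so true area = apparent × cos φ.
True area of sea: 49400 × cos(72.2°) = 49400 × 0.3057 = 15100 km².
True area of salt flat: 220000 × cos(47.3°) = 220000 × 0.6782 = 149200 km².
Ratio = 15100 / 149200 ≈ 0.101.

0.101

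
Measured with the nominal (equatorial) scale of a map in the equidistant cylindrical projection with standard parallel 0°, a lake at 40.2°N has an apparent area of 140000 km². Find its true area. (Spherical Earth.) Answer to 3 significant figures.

For the equirectangular projection with φ₀ = 0 (plate carrée), h = 1 along meridians and k = sec φ along parallels.
Areal scale = h·k = 1 × sec φ; at 40.2°, h = 1.000, k = 1.309, so h·k = 1.309.
True area = apparent / (areal scale) = 140000 / 1.309 ≈ 107000 km².

107000 km²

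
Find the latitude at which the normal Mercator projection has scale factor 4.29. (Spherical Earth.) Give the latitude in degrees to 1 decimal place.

76.5°

Mercator scale is k = sec φ = 1/cos φ.
1/cos φ = 4.29  ⇒  cos φ = 0.2331  ⇒  φ = arccos(0.2331) ≈ 76.5°.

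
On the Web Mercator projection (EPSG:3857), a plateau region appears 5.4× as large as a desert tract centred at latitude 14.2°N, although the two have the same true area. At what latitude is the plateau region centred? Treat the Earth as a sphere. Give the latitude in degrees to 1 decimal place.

65.3°

On Mercator, (apparent₁)/(apparent₂) = sec²φ₁ / sec²φ₂ when true areas are equal.
cos²φ₂ / cos²φ₁ = 5.4  ⇒  cos φ₁ = cos 14.2° / √5.4 = 0.9694/2.324 = 0.4172.
φ₁ = arccos(0.4172) ≈ 65.3°.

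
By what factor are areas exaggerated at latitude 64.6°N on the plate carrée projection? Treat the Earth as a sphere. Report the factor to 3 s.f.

In the plate carrée (x = Rλ, y = Rφ), meridians are true-scale (h = 1) and parallels are stretched by k = sec φ.
Areal scale = h·k = 1 × sec φ; at 64.6°, h = 1.000, k = 2.331, so h·k = 2.331.

2.33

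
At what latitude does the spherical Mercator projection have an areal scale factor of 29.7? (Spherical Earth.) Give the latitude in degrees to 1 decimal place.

Mercator areal scale is sec²φ.
sec²φ = 29.7  ⇒  cos²φ = 0.03367  ⇒  cos φ = 0.1835.
φ = arccos(0.1835) ≈ 79.4°.

79.4°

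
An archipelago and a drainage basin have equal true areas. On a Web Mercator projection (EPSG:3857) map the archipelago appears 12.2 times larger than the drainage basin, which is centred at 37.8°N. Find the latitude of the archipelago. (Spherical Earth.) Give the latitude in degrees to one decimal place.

Mercator areal scale is sec²φ, so apparent-area ratio = sec²φ₁ / sec²φ₂ = cos²φ₂ / cos²φ₁.
cos²φ₂ / cos²φ₁ = 12.2  ⇒  cos φ₁ = cos 37.8° / √12.2 = 0.7902/3.493 = 0.2262.
φ₁ = arccos(0.2262) ≈ 76.9°.

76.9°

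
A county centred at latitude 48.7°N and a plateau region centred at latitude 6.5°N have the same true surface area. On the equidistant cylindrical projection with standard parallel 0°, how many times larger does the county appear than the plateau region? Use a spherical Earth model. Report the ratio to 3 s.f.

Plate carrée maps x = Rλ, y = Rφ. The meridian scale is h = 1 and the parallel scale is k = 1/cos φ = sec φ.
Areal scale at 48.7°: h·k = 1.000 × 1.515 = 1.515.
Areal scale at 6.5°: h·k = 1.000 × 1.006 = 1.006.
Ratio = 1.515/1.006 ≈ 1.51.

1.51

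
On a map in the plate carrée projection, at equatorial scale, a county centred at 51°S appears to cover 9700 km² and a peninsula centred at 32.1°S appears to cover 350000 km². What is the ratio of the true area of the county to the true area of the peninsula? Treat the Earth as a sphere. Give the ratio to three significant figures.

0.0206

On the plate carrée, areal scale = h·k = 1 × sec φ, so true area = apparent × cos φ.
True area of county: 9700 × cos(51°) = 9700 × 0.6293 = 6104 km².
True area of peninsula: 350000 × cos(32.1°) = 350000 × 0.8471 = 296500 km².
Ratio = 6104 / 296500 ≈ 0.0206.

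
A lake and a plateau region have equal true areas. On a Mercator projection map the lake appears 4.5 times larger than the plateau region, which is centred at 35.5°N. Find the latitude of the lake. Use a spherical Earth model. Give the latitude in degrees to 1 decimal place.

For equal true areas on Mercator, apparent areas scale as sec²φ, so the ratio is cos²φ₂ / cos²φ₁.
cos²φ₂ / cos²φ₁ = 4.5  ⇒  cos φ₁ = cos 35.5° / √4.5 = 0.8141/2.121 = 0.3838.
φ₁ = arccos(0.3838) ≈ 67.4°.

67.4°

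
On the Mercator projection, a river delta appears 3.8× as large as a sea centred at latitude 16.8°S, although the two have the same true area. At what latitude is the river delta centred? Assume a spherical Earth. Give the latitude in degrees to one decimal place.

60.6°

For equal true areas on Mercator, apparent areas scale as sec²φ, so the ratio is cos²φ₂ / cos²φ₁.
cos²φ₂ / cos²φ₁ = 3.8  ⇒  cos φ₁ = cos 16.8° / √3.8 = 0.9573/1.949 = 0.4911.
φ₁ = arccos(0.4911) ≈ 60.6°.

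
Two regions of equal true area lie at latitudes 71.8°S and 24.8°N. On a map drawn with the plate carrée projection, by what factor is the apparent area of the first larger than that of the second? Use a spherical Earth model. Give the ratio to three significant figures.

For the equirectangular projection with φ₀ = 0 (plate carrée), h = 1 along meridians and k = sec φ along parallels.
Areal scale at 71.8°: h·k = 1.000 × 3.202 = 3.202.
Areal scale at 24.8°: h·k = 1.000 × 1.102 = 1.102.
Ratio = 3.202/1.102 ≈ 2.91.

2.91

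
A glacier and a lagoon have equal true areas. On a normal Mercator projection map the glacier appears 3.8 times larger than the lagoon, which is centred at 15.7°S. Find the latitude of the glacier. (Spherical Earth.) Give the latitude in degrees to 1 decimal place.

Mercator areal scale is sec²φ, so apparent-area ratio = sec²φ₁ / sec²φ₂ = cos²φ₂ / cos²φ₁.
cos²φ₂ / cos²φ₁ = 3.8  ⇒  cos φ₁ = cos 15.7° / √3.8 = 0.9627/1.949 = 0.4939.
φ₁ = arccos(0.4939) ≈ 60.4°.

60.4°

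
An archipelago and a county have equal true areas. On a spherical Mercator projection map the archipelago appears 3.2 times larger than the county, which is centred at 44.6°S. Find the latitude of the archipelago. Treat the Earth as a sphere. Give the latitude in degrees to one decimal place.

Mercator areal scale is sec²φ, so apparent-area ratio = sec²φ₁ / sec²φ₂ = cos²φ₂ / cos²φ₁.
cos²φ₂ / cos²φ₁ = 3.2  ⇒  cos φ₁ = cos 44.6° / √3.2 = 0.7120/1.789 = 0.3980.
φ₁ = arccos(0.3980) ≈ 66.5°.

66.5°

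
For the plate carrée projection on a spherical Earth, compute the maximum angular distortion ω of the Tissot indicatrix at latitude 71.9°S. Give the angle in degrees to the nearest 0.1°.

For the equirectangular projection with φ₀ = 0 (plate carrée), h = 1 along meridians and k = sec φ along parallels.
At 71.9°: h = 1.000, k = 3.219; principal scales a = 3.219, b = 1.000.
sin(ω/2) = (a − b)/(a + b) = 2.219/4.219 = 0.5259, so ω = 2 arcsin(0.5259) ≈ 63.5°.

63.5°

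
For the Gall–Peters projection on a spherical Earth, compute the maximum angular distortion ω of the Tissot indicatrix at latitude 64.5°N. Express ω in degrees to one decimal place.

Gall–Peters is a cylindrical equal-area projection with standard parallels at ±45°. For cylindrical equal-area with standard parallel φ₀, h = cos φ / cos φ₀ and k = cos φ₀ / cos φ, so h·k = 1.
At 64.5°: h = 0.6088, k = 1.642; principal scales a = 1.642, b = 0.6088.
sin(ω/2) = (a − b)/(a + b) = 1.034/2.251 = 0.4591, so ω = 2 arcsin(0.4591) ≈ 54.7°.

54.7°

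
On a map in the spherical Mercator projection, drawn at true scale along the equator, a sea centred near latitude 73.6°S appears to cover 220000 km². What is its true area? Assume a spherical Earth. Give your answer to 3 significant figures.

Mercator is conformal, so the point scale is isotropic: h = k = sec φ = 1/cos φ.
Areal scale = k² = sec²φ = 1/cos²(73.6°) = 1/0.2823² = 12.54.
True area = apparent / (areal scale) = 220000 / 12.54 ≈ 17500 km².

17500 km²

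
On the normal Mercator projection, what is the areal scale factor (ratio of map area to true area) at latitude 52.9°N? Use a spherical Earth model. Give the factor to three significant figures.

For Mercator, h = k = sec φ (a conformal cylindrical projection has a single point scale, 1/cos φ).
Areal scale = k² = sec²φ = 1/cos²(52.9°) = 1/0.6032² = 2.748.

2.75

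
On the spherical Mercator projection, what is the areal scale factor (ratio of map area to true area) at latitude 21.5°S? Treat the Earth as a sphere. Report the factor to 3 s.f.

1.16

The Mercator projection is conformal; its linear scale factor is the same in every direction and equals sec φ = 1/cos φ.
Areal scale = k² = sec²φ = 1/cos²(21.5°) = 1/0.9304² = 1.155.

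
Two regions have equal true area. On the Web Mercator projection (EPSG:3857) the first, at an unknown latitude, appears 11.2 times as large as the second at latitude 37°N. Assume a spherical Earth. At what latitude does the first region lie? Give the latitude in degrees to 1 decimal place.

76.2°

Mercator areal scale is sec²φ, so apparent-area ratio = sec²φ₁ / sec²φ₂ = cos²φ₂ / cos²φ₁.
cos²φ₂ / cos²φ₁ = 11.2  ⇒  cos φ₁ = cos 37° / √11.2 = 0.7986/3.347 = 0.2386.
φ₁ = arccos(0.2386) ≈ 76.2°.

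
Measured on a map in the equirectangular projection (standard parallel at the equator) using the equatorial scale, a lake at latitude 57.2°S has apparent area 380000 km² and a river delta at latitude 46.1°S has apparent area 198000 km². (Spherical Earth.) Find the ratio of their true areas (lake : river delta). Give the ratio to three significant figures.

1.50

Plate carrée has h = 1 and k = sec φ, giving areal scale sec φ; true area = (apparent area) · cos φ.
True area of lake: 380000 × cos(57.2°) = 380000 × 0.5417 = 205800 km².
True area of river delta: 198000 × cos(46.1°) = 198000 × 0.6934 = 137300 km².
Ratio = 205800 / 137300 ≈ 1.50.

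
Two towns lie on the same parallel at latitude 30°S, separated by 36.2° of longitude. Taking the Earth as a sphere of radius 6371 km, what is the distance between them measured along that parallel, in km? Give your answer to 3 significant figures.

3490 km

Arc length along a parallel = R cos φ · Δλ (with Δλ in radians).
= 6371 × cos 30° × (36.2° × π/180) = 6371 × 0.8660 × 0.6318 ≈ 3490 km.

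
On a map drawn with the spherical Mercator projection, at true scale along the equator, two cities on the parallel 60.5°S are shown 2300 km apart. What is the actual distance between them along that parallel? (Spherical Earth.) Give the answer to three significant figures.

1130 km

The Mercator projection is conformal; its linear scale factor is the same in every direction and equals sec φ = 1/cos φ.
Along the parallel at 60.5°, map distances are exaggerated by k = sec 60.5° = 2.031.
True distance = 2300 / 2.031 = 2300 × cos 60.5° ≈ 1130 km.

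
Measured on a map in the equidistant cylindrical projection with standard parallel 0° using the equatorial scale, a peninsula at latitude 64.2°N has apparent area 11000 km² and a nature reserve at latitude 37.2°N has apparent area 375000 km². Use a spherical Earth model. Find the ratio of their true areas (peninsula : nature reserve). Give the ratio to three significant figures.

Plate carrée has h = 1 and k = sec φ, giving areal scale sec φ; true area = (apparent area) · cos φ.
True area of peninsula: 11000 × cos(64.2°) = 11000 × 0.4352 = 4788 km².
True area of nature reserve: 375000 × cos(37.2°) = 375000 × 0.7965 = 298700 km².
Ratio = 4788 / 298700 ≈ 0.0160.

0.0160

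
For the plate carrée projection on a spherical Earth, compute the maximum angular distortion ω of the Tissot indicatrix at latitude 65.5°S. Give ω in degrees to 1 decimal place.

48.9°

Plate carrée maps x = Rλ, y = Rφ. The meridian scale is h = 1 and the parallel scale is k = 1/cos φ = sec φ.
At 65.5°: h = 1.000, k = 2.411; principal scales a = 2.411, b = 1.000.
sin(ω/2) = (a − b)/(a + b) = 1.411/3.411 = 0.4137, so ω = 2 arcsin(0.4137) ≈ 48.9°.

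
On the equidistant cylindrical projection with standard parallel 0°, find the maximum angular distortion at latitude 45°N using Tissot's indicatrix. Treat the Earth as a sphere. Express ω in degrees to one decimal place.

19.8°

Plate carrée maps x = Rλ, y = Rφ. The meridian scale is h = 1 and the parallel scale is k = 1/cos φ = sec φ.
At 45°: h = 1.000, k = 1.414; principal scales a = 1.414, b = 1.000.
sin(ω/2) = (a − b)/(a + b) = 0.4142/2.414 = 0.1716, so ω = 2 arcsin(0.1716) ≈ 19.8°.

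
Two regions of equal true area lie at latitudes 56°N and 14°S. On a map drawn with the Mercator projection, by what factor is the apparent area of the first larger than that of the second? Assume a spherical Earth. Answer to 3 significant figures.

Mercator areal scale is sec²φ.
At 56°: sec²(56°) = 1/0.5592² = 3.198.
At 14°: sec²(14°) = 1/0.9703² = 1.062.
Ratio = 3.198/1.062 = cos²(14°)/cos²(56°) ≈ 3.01.

3.01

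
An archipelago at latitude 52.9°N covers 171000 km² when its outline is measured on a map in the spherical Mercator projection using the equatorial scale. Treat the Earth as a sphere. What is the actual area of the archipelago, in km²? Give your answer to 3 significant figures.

62200 km²

For Mercator, h = k = sec φ (a conformal cylindrical projection has a single point scale, 1/cos φ).
Areal scale = k² = sec²φ = 1/cos²(52.9°) = 1/0.6032² = 2.748.
True area = apparent / (areal scale) = 171000 / 2.748 ≈ 62200 km².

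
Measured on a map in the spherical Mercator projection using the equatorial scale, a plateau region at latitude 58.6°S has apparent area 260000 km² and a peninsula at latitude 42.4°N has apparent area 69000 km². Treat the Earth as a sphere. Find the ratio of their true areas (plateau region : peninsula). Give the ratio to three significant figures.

1.88

Mercator's areal exaggeration is sec²φ; hence true area = (apparent area) · cos²φ.
True area of plateau region: 260000 × cos²(58.6°) = 260000 × 0.2715 = 70580 km².
True area of peninsula: 69000 × cos²(42.4°) = 69000 × 0.5453 = 37630 km².
Ratio = 70580 / 37630 ≈ 1.88.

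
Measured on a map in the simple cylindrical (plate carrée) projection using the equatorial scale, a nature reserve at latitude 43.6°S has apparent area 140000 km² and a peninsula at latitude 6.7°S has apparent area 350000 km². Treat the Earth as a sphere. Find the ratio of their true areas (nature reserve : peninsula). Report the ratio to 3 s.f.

0.292

On the plate carrée, areal scale = h·k = 1 × sec φ, so true area = apparent × cos φ.
True area of nature reserve: 140000 × cos(43.6°) = 140000 × 0.7242 = 101400 km².
True area of peninsula: 350000 × cos(6.7°) = 350000 × 0.9932 = 347600 km².
Ratio = 101400 / 347600 ≈ 0.292.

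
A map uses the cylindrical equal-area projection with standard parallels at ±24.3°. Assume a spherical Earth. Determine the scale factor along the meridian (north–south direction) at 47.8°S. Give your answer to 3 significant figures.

0.737

For cylindrical equal-area with standard parallel φ₀, h = cos φ / cos φ₀ and k = cos φ₀ / cos φ, so h·k = 1.
h = cos 47.8° / cos 24.3° = 0.6717/0.9114 = 0.7370.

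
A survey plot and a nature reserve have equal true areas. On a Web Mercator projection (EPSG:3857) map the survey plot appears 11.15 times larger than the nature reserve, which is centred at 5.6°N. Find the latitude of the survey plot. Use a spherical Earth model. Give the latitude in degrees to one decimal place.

On Mercator, (apparent₁)/(apparent₂) = sec²φ₁ / sec²φ₂ when true areas are equal.
cos²φ₂ / cos²φ₁ = 11.15  ⇒  cos φ₁ = cos 5.6° / √11.15 = 0.9952/3.339 = 0.2980.
φ₁ = arccos(0.2980) ≈ 72.7°.

72.7°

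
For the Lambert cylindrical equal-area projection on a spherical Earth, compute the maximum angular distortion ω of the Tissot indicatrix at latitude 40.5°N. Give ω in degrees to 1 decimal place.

31.0°

The Lambert cylindrical equal-area projection is the cylindrical equal-area projection with its standard parallel at the equator (φ₀ = 0). For cylindrical equal-area with standard parallel φ₀, h = cos φ / cos φ₀ and k = cos φ₀ / cos φ, so h·k = 1.
At 40.5°: h = 0.7604, k = 1.315; principal scales a = 1.315, b = 0.7604.
sin(ω/2) = (a − b)/(a + b) = 0.5547/2.075 = 0.2673, so ω = 2 arcsin(0.2673) ≈ 31.0°.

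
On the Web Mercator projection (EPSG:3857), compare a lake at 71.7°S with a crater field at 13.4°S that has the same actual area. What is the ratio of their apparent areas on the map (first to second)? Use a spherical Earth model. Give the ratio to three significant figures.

9.60

Mercator is conformal with k = sec φ, so areal scale = k² = sec²φ.
At 71.7°: sec²(71.7°) = 1/0.3140² = 10.14.
At 13.4°: sec²(13.4°) = 1/0.9728² = 1.057.
Ratio = 10.14/1.057 = cos²(13.4°)/cos²(71.7°) ≈ 9.60.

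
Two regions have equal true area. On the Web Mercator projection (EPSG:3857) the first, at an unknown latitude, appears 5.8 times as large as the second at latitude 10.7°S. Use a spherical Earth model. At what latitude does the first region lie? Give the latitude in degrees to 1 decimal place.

Mercator areal scale is sec²φ, so apparent-area ratio = sec²φ₁ / sec²φ₂ = cos²φ₂ / cos²φ₁.
cos²φ₂ / cos²φ₁ = 5.8  ⇒  cos φ₁ = cos 10.7° / √5.8 = 0.9826/2.408 = 0.4080.
φ₁ = arccos(0.4080) ≈ 65.9°.

65.9°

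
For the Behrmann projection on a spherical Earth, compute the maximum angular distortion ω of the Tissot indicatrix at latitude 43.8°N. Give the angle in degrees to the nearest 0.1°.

20.8°

Behrmann is a cylindrical equal-area projection with standard parallels at ±30°. For cylindrical equal-area with standard parallel φ₀, h = cos φ / cos φ₀ and k = cos φ₀ / cos φ, so h·k = 1.
At 43.8°: h = 0.8334, k = 1.200; principal scales a = 1.200, b = 0.8334.
sin(ω/2) = (a − b)/(a + b) = 0.3665/2.033 = 0.1802, so ω = 2 arcsin(0.1802) ≈ 20.8°.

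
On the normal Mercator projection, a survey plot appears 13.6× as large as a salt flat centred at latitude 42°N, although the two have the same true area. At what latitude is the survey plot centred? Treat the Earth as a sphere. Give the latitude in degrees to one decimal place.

78.4°

Mercator areal scale is sec²φ, so apparent-area ratio = sec²φ₁ / sec²φ₂ = cos²φ₂ / cos²φ₁.
cos²φ₂ / cos²φ₁ = 13.6  ⇒  cos φ₁ = cos 42° / √13.6 = 0.7431/3.688 = 0.2015.
φ₁ = arccos(0.2015) ≈ 78.4°.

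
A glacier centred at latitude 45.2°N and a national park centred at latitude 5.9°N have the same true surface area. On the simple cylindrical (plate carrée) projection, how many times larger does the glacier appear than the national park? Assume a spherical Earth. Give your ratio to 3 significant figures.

1.41

In the plate carrée (x = Rλ, y = Rφ), meridians are true-scale (h = 1) and parallels are stretched by k = sec φ.
Areal scale at 45.2°: h·k = 1.000 × 1.419 = 1.419.
Areal scale at 5.9°: h·k = 1.000 × 1.005 = 1.005.
Ratio = 1.419/1.005 ≈ 1.41.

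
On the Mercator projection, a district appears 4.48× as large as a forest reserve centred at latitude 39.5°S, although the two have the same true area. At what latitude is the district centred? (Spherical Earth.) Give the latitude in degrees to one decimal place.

For equal true areas on Mercator, apparent areas scale as sec²φ, so the ratio is cos²φ₂ / cos²φ₁.
cos²φ₂ / cos²φ₁ = 4.48  ⇒  cos φ₁ = cos 39.5° / √4.48 = 0.7716/2.117 = 0.3646.
φ₁ = arccos(0.3646) ≈ 68.6°.

68.6°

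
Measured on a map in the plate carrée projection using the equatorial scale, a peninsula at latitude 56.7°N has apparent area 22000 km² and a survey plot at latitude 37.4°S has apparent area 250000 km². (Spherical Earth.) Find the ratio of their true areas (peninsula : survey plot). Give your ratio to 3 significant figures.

0.0608

On the plate carrée, areal scale = h·k = 1 × sec φ, so true area = apparent × cos φ.
True area of peninsula: 22000 × cos(56.7°) = 22000 × 0.5490 = 12080 km².
True area of survey plot: 250000 × cos(37.4°) = 250000 × 0.7944 = 198600 km².
Ratio = 12080 / 198600 ≈ 0.0608.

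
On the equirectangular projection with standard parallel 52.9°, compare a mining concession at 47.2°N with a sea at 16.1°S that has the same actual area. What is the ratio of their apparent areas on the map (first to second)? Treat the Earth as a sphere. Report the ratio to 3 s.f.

1.41

The equidistant cylindrical projection with φ₀ = 52.9° has h = 1 (meridians true) and k = cos φ₀ / cos φ along parallels.
Areal scale at 47.2°: h·k = 1.000 × 0.8878 = 0.8878.
Areal scale at 16.1°: h·k = 1.000 × 0.6278 = 0.6278.
Ratio = 0.8878/0.6278 ≈ 1.41.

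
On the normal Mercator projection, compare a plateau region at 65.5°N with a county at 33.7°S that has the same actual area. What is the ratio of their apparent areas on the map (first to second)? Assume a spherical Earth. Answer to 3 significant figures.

4.02

Mercator areal scale is sec²φ.
At 65.5°: sec²(65.5°) = 1/0.4147² = 5.815.
At 33.7°: sec²(33.7°) = 1/0.8320² = 1.445.
Ratio = 5.815/1.445 = cos²(33.7°)/cos²(65.5°) ≈ 4.02.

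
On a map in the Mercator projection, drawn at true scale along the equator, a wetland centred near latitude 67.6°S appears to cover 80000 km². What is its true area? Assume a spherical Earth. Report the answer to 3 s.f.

For Mercator, h = k = sec φ (a conformal cylindrical projection has a single point scale, 1/cos φ).
Areal scale = k² = sec²φ = 1/cos²(67.6°) = 1/0.3811² = 6.886.
True area = apparent / (areal scale) = 80000 / 6.886 ≈ 11600 km².

11600 km²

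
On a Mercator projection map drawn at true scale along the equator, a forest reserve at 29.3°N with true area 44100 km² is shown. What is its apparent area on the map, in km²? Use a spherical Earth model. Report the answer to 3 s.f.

58000 km²

For Mercator, h = k = sec φ (a conformal cylindrical projection has a single point scale, 1/cos φ).
Areal scale = k² = sec²φ = 1/cos²(29.3°) = 1/0.8721² = 1.315.
Apparent area = 44100 × 1.315 ≈ 58000 km².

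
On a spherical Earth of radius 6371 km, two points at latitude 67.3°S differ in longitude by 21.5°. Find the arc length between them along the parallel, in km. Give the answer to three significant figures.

Arc length along a parallel = R cos φ · Δλ (with Δλ in radians).
= 6371 × cos 67.3° × (21.5° × π/180) = 6371 × 0.3859 × 0.3752 ≈ 923 km.

923 km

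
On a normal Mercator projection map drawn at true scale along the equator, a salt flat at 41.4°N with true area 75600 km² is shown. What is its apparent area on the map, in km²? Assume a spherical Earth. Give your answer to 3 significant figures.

For Mercator, h = k = sec φ (a conformal cylindrical projection has a single point scale, 1/cos φ).
Areal scale = k² = sec²φ = 1/cos²(41.4°) = 1/0.7501² = 1.777.
Apparent area = 75600 × 1.777 ≈ 134000 km².

134000 km²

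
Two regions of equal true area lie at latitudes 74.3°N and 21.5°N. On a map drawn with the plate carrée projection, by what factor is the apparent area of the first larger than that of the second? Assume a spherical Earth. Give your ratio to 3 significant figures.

3.44

In the plate carrée (x = Rλ, y = Rφ), meridians are true-scale (h = 1) and parallels are stretched by k = sec φ.
Areal scale at 74.3°: h·k = 1.000 × 3.695 = 3.695.
Areal scale at 21.5°: h·k = 1.000 × 1.075 = 1.075.
Ratio = 3.695/1.075 ≈ 3.44.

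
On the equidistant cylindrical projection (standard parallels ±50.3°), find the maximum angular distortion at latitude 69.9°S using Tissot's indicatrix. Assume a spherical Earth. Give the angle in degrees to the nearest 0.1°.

35.0°

The equidistant cylindrical projection with φ₀ = 50.3° has h = 1 (meridians true) and k = cos φ₀ / cos φ along parallels.
At 69.9°: h = 1.000, k = 1.859; principal scales a = 1.859, b = 1.000.
sin(ω/2) = (a − b)/(a + b) = 0.8587/2.859 = 0.3004, so ω = 2 arcsin(0.3004) ≈ 35.0°.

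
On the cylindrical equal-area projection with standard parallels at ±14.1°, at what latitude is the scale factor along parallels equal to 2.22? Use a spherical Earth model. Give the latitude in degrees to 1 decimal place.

64.1°

Cylindrical equal-area (φ₀ = 14.1°): h = cos φ / cos 14.1° along meridians, k = cos 14.1° / cos φ along parallels; h·k = 1.
k = cos φ₀ / cos φ = 2.22  ⇒  cos φ = cos 14.1° / 2.22 = 0.4369.
φ = arccos(0.4369) ≈ 64.1°.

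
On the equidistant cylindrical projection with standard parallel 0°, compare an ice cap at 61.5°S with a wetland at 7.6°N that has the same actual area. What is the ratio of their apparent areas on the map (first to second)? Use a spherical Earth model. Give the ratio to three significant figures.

In the plate carrée (x = Rλ, y = Rφ), meridians are true-scale (h = 1) and parallels are stretched by k = sec φ.
Areal scale at 61.5°: h·k = 1.000 × 2.096 = 2.096.
Areal scale at 7.6°: h·k = 1.000 × 1.009 = 1.009.
Ratio = 2.096/1.009 ≈ 2.08.

2.08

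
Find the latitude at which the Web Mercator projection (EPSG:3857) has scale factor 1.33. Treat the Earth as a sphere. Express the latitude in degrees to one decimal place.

Mercator scale is k = sec φ = 1/cos φ.
1/cos φ = 1.33  ⇒  cos φ = 0.7519  ⇒  φ = arccos(0.7519) ≈ 41.2°.

41.2°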